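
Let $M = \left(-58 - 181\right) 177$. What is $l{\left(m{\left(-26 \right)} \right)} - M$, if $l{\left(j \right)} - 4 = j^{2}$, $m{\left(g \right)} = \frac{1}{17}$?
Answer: $\frac{12226724}{289} \approx 42307.0$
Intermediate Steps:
$m{\left(g \right)} = \frac{1}{17}$
$l{\left(j \right)} = 4 + j^{2}$
$M = -42303$ ($M = \left(-239\right) 177 = -42303$)
$l{\left(m{\left(-26 \right)} \right)} - M = \left(4 + \left(\frac{1}{17}\right)^{2}\right) - -42303 = \left(4 + \frac{1}{289}\right) + 42303 = \frac{1157}{289} + 42303 = \frac{12226724}{289}$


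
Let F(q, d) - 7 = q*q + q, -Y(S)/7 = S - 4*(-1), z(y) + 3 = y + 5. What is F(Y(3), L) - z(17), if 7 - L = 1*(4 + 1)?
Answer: 2340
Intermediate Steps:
z(y) = 2 + y (z(y) = -3 + (y + 5) = -3 + (5 + y) = 2 + y)
Y(S) = -28 - 7*S (Y(S) = -7*(S - 4*(-1)) = -7*(S + 4) = -7*(4 + S) = -28 - 7*S)
L = 2 (L = 7 - (4 + 1) = 7 - 5 = 2)
F(q, d) = 7 + q + q² (F(q, d) = 7 + (q*q + q) = 7 + (q² + q) = 7 + (q + q²) = 7 + q + q²)
F(Y(3), L) - z(17) = (7 + (-28 - 7*3) + (-28 - 7*3)²) - (2 + 17) = (7 + (-28 - 21) + (-28 - 21)²) - 1*19 = (7 - 49 + (-49)²) - 19 = (7 - 49 + 2401) - 19 = 2359 - 19 = 2340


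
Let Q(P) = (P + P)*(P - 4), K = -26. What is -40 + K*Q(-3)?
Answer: -1132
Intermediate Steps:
Q(P) = 2*P*(-4 + P) (Q(P) = (2*P)*(-4 + P) = 2*P*(-4 + P))
-40 + K*Q(-3) = -40 - 52*(-3)*(-4 - 3) = -40 - 52*(-3)*(-7) = -40 - 26*42 = -40 - 1092 = -1132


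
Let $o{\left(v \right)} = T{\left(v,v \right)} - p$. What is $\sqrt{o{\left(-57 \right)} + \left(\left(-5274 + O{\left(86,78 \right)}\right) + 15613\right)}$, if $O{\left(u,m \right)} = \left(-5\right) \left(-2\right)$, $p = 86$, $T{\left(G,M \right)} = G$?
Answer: $27 \sqrt{14} \approx 101.02$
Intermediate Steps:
$O{\left(u,m \right)} = 10$
$o{\left(v \right)} = -86 + v$ ($o{\left(v \right)} = v - 86 = -86 + v$)
$\sqrt{o{\left(-57 \right)} + \left(\left(-5274 + O{\left(86,78 \right)}\right) + 15613\right)} = \sqrt{\left(-86 - 57\right) + \left(\left(-5274 + 10\right) + 15613\right)} = \sqrt{-143 + \left(-5264 + 15613\right)} = \sqrt{-143 + 10349} = \sqrt{10206} = 27 \sqrt{14}$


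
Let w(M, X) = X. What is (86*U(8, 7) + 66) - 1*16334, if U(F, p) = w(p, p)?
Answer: -15666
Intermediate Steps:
U(F, p) = p
(86*U(8, 7) + 66) - 1*16334 = (86*7 + 66) - 1*16334 = (602 + 66) - 16334 = 668 - 16334 = -15666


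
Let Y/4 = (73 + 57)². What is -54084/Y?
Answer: -13521/16900 ≈ -0.80006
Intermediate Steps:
Y = 67600 (Y = 4*(73 + 57)² = 4*130² = 4*16900 = 67600)
-54084/Y = -54084/67600 = -54084*1/67600 = -13521/16900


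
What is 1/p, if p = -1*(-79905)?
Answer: 1/79905 ≈ 1.2515e-5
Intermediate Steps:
p = 79905
1/p = 1/79905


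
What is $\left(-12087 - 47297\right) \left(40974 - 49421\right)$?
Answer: $501616648$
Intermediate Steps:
$\left(-12087 - 47297\right) \left(40974 - 49421\right) = \left(-59384\right) \left(-8447\right) = 501616648$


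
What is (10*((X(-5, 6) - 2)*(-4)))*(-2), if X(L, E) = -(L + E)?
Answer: -240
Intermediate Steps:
X(L, E) = -E - L (X(L, E) = -(E + L) = -E - L)
(10*((X(-5, 6) - 2)*(-4)))*(-2) = (10*(((-1*6 - 1*(-5)) - 2)*(-4)))*(-2) = (10*(((-6 + 5) - 2)*(-4)))*(-2) = (10*((-1 - 2)*(-4)))*(-2) = (10*(-3*(-4)))*(-2) = (10*12)*(-2) = 120*(-2) = -240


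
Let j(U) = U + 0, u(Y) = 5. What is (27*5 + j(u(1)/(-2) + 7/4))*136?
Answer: 18258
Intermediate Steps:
j(U) = U
(27*5 + j(u(1)/(-2) + 7/4))*136 = (27*5 + (5/(-2) + 7/4))*136 = (135 + (5*(-½) + 7*(¼)))*136 = (135 + (-5/2 + 7/4))*136 = (135 - ¾)*136 = (537/4)*136 = 18258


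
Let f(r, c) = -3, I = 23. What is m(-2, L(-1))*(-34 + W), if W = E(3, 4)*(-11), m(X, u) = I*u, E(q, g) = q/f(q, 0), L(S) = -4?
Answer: 2116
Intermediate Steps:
E(q, g) = -q/3 (E(q, g) = q/(-3) = q*(-⅓) = -q/3)
m(X, u) = 23*u
W = 11 (W = -⅓*3*(-11) = -1*(-11) = 11)
m(-2, L(-1))*(-34 + W) = (23*(-4))*(-34 + 11) = -92*(-23) = 2116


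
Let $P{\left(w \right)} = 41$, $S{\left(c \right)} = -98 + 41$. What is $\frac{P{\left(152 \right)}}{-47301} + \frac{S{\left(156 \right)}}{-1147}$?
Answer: $\frac{2649130}{54254247} \approx 0.048828$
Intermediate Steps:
$S{\left(c \right)} = -57$
$\frac{P{\left(152 \right)}}{-47301} + \frac{S{\left(156 \right)}}{-1147} = \frac{41}{-47301} - \frac{57}{-1147} = 41 \left(- \frac{1}{47301}\right) - - \frac{57}{1147} = - \frac{41}{47301} + \frac{57}{1147} = \frac{2649130}{54254247}$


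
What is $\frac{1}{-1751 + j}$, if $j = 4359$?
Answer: $\frac{1}{2608} \approx 0.00038344$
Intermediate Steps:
$\frac{1}{-1751 + j} = \frac{1}{-1751 + 4359} = \frac{1}{2608}$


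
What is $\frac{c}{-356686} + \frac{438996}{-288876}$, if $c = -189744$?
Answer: $- \frac{4240468313}{4293251039} \approx -0.98771$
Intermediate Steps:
$\frac{c}{-356686} + \frac{438996}{-288876} = - \frac{189744}{-356686} + \frac{438996}{-288876} = \left(-189744\right) \left(- \frac{1}{356686}\right) + 438996 \left(- \frac{1}{288876}\right) = \frac{94872}{178343} - \frac{36583}{24073} = - \frac{4240468313}{4293251039}$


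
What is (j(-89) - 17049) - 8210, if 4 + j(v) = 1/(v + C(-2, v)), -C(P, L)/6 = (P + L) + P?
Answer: -11848346/469 ≈ -25263.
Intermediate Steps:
C(P, L) = -12*P - 6*L (C(P, L) = -6*((P + L) + P) = -6*((L + P) + P) = -6*(L + 2*P) = -12*P - 6*L)
j(v) = -4 + 1/(24 - 5*v) (j(v) = -4 + 1/(v + (-12*(-2) - 6*v)) = -4 + 1/(v + (24 - 6*v)) = -4 + 1/(24 - 5*v))
(j(-89) - 17049) - 8210 = (5*(19 - 4*(-89))/(-24 + 5*(-89)) - 17049) - 8210 = (5*(19 + 356)/(-24 - 445) - 17049) - 8210 = (5*375/(-469) - 17049) - 8210 = (5*(-1/469)*375 - 17049) - 8210 = (-1875/469 - 17049) - 8210 = -7997856/469 - 8210 = -11848346/469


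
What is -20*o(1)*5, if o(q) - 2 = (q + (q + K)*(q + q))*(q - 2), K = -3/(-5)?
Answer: 220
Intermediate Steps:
K = 3/5 (K = -3*(-1/5) = 3/5 ≈ 0.60000)
o(q) = 2 + (-2 + q)*(q + 2*q*(3/5 + q)) (o(q) = 2 + (q + (q + 3/5)*(q + q))*(q - 2) = 2 + (q + (3/5 + q)*(2*q))*(-2 + q) = 2 + (q + 2*q*(3/5 + q))*(-2 + q) = 2 + (-2 + q)*(q + 2*q*(3/5 + q)))
-20*o(1)*5 = -20*(2 + 2*1**3 - 22/5*1 - 9/5*1**2)*5 = -20*(2 + 2*1 - 22/5 - 9/5*1)*5 = -20*(2 + 2 - 22/5 - 9/5)*5 = -20*(-11/5)*5 = 44*5 = 220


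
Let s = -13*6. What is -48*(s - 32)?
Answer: 5280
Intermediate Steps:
s = -78
-48*(s - 32) = -48*(-78 - 32) = -48*(-110) = 5280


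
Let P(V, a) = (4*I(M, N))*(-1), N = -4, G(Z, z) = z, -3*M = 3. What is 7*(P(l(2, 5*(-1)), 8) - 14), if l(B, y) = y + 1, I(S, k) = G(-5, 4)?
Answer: -210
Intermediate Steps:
M = -1 (M = -⅓*3 = -1)
I(S, k) = 4
l(B, y) = 1 + y
P(V, a) = -16 (P(V, a) = (4*4)*(-1) = 16*(-1) = -16)
7*(P(l(2, 5*(-1)), 8) - 14) = 7*(-16 - 14) = 7*(-30) = -210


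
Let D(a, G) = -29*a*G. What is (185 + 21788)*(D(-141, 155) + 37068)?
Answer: 14740872699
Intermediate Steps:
D(a, G) = -29*G*a
(185 + 21788)*(D(-141, 155) + 37068) = (185 + 21788)*(-29*155*(-141) + 37068) = 21973*(633795 + 37068) = 21973*670863 = 14740872699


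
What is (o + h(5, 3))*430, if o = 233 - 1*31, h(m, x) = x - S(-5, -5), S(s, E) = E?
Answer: 90300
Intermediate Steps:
h(m, x) = 5 + x (h(m, x) = x - 1*(-5) = x + 5 = 5 + x)
o = 202 (o = 233 - 31 = 202)
(o + h(5, 3))*430 = (202 + (5 + 3))*430 = (202 + 8)*430 = 210*430 = 90300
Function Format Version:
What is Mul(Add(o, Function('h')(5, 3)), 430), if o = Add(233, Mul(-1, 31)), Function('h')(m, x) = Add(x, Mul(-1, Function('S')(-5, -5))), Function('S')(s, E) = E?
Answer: 90300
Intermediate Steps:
Function('h')(m, x) = Add(5, x) (Function('h')(m, x) = Add(x, Mul(-1, -5)) = Add(x, 5) = Add(5, x))
o = 202 (o = Add(233, -31) = 202)
Mul(Add(o, Function('h')(5, 3)), 430) = Mul(Add(202, Add(5, 3)), 430) = Mul(Add(202, 8), 430) = Mul(210, 430) = 90300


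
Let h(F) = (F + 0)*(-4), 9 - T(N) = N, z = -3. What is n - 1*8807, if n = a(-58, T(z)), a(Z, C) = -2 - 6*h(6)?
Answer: -8665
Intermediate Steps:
T(N) = 9 - N
h(F) = -4*F (h(F) = F*(-4) = -4*F)
a(Z, C) = 142 (a(Z, C) = -2 - (-24)*6 = -2 - 6*(-24) = -2 + 144 = 142)
n = 142
n - 1*8807 = 142 - 1*8807 = 142 - 8807 = -8665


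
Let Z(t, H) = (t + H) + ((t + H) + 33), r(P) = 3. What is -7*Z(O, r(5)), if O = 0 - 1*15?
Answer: -63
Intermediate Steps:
O = -15 (O = 0 - 15 = -15)
Z(t, H) = 33 + 2*H + 2*t (Z(t, H) = (H + t) + ((H + t) + 33) = (H + t) + (33 + H + t) = 33 + 2*H + 2*t)
-7*Z(O, r(5)) = -7*(33 + 2*3 + 2*(-15)) = -7*(33 + 6 - 30) = -7*9 = -63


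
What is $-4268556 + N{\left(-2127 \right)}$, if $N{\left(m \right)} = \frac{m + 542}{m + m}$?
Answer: $- \frac{18158435639}{4254} \approx -4.2686 \cdot 10^{6}$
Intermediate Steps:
$N{\left(m \right)} = \frac{542 + m}{2 m}$
$-4268556 + N{\left(-2127 \right)} = -4268556 + \frac{542 - 2127}{2 \left(-2127\right)} = -4268556 + \frac{1}{2} \left(- \frac{1}{2127}\right) \left(-1585\right) = -4268556 + \frac{1585}{4254} = - \frac{18158435639}{4254}$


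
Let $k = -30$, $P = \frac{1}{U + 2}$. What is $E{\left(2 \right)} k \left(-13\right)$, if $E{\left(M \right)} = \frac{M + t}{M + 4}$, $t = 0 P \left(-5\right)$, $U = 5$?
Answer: $130$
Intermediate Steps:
$P = \frac{1}{7}$ ($P = \frac{1}{5 + 2} = \frac{1}{7} \approx 0.14286$)
$t = 0$ ($t = 0 \cdot \frac{1}{7} \left(-5\right) = 0 \left(-5\right) = 0$)
$E{\left(M \right)} = \frac{M}{4 + M}$ ($E{\left(M \right)} = \frac{M + 0}{M + 4} = \frac{M}{4 + M}$)
$E{\left(2 \right)} k \left(-13\right) = \frac{2}{4 + 2} \left(-30\right) \left(-13\right) = \frac{2}{6} \left(-30\right) \left(-13\right) = 2 \cdot \frac{1}{6} \left(-30\right) \left(-13\right) = \frac{1}{3} \left(-30\right) \left(-13\right) = \left(-10\right) \left(-13\right) = 130$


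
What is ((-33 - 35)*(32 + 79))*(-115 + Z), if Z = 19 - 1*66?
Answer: 1222776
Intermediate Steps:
Z = -47 (Z = 19 - 66 = -47)
((-33 - 35)*(32 + 79))*(-115 + Z) = ((-33 - 35)*(32 + 79))*(-115 - 47) = -68*111*(-162) = -7548*(-162) = 1222776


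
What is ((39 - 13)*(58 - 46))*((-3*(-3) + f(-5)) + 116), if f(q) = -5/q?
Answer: 39312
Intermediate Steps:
((39 - 13)*(58 - 46))*((-3*(-3) + f(-5)) + 116) = ((39 - 13)*(58 - 46))*((-3*(-3) - 5/(-5)) + 116) = (26*12)*((9 - 5*(-⅕)) + 116) = 312*((9 + 1) + 116) = 312*(10 + 116) = 312*126 = 39312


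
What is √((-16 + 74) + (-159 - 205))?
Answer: 3*I*√34 ≈ 17.493*I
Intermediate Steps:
√((-16 + 74) + (-159 - 205)) = √(58 - 364) = √(-306) = 3*I*√34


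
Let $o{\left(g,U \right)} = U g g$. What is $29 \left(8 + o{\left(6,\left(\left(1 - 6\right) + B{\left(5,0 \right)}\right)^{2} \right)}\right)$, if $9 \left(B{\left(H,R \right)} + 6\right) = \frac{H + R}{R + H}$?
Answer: $\frac{1116152}{9} \approx 1.2402 \cdot 10^{5}$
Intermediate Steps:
$B{\left(H,R \right)} = - \frac{53}{9}$ ($B{\left(H,R \right)} = -6 + \frac{\left(H + R\right) \frac{1}{R + H}}{9} = -6 + \frac{\left(H + R\right) \frac{1}{H + R}}{9} = -6 + \frac{1}{9} \cdot 1 = -6 + \frac{1}{9} = - \frac{53}{9}$)
$o{\left(g,U \right)} = U g^{2}$
$29 \left(8 + o{\left(6,\left(\left(1 - 6\right) + B{\left(5,0 \right)}\right)^{2} \right)}\right) = 29 \left(8 + \left(\left(1 - 6\right) - \frac{53}{9}\right)^{2} \cdot 6^{2}\right) = 29 \left(8 + \left(\left(1 - 6\right) - \frac{53}{9}\right)^{2} \cdot 36\right) = 29 \left(8 + \left(-5 - \frac{53}{9}\right)^{2} \cdot 36\right) = 29 \left(8 + \left(- \frac{98}{9}\right)^{2} \cdot 36\right) = 29 \left(8 + \frac{9604}{81} \cdot 36\right) = 29 \left(8 + \frac{38416}{9}\right) = 29 \cdot \frac{38488}{9} = \frac{1116152}{9}$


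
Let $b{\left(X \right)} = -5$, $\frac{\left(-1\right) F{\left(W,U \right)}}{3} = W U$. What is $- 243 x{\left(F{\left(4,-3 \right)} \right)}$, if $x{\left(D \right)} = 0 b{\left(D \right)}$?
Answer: $0$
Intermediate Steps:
$F{\left(W,U \right)} = - 3 U W$ ($F{\left(W,U \right)} = - 3 W U = - 3 U W$)
$x{\left(D \right)} = 0$ ($x{\left(D \right)} = 0 \left(-5\right) = 0$)
$- 243 x{\left(F{\left(4,-3 \right)} \right)} = \left(-243\right) 0 = 0$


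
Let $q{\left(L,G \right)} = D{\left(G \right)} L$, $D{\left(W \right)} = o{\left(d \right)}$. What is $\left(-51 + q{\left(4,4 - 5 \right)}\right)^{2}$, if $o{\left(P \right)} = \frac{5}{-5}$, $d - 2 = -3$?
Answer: $3025$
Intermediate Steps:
$d = -1$ ($d = 2 - 3 = -1$)
$o{\left(P \right)} = -1$ ($o{\left(P \right)} = 5 \left(- \frac{1}{5}\right) = -1$)
$D{\left(W \right)} = -1$
$q{\left(L,G \right)} = - L$
$\left(-51 + q{\left(4,4 - 5 \right)}\right)^{2} = \left(-51 - 4\right)^{2} = \left(-55\right)^{2} = 3025$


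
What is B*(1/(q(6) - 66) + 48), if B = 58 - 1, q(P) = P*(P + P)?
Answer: 5491/2 ≈ 2745.5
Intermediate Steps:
q(P) = 2*P² (q(P) = P*(2*P) = 2*P²)
B = 57
B*(1/(q(6) - 66) + 48) = 57*(1/(2*6² - 66) + 48) = 57*(1/(2*36 - 66) + 48) = 57*(1/(72 - 66) + 48) = 57*(1/6 + 48) = 57*(⅙ + 48) = 57*(289/6) = 5491/2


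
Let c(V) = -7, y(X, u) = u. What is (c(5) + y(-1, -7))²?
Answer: 196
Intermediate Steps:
(c(5) + y(-1, -7))² = (-7 - 7)² = (-14)² = 196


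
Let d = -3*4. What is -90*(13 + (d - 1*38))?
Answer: 3330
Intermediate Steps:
d = -12
-90*(13 + (d - 1*38)) = -90*(13 + (-12 - 1*38)) = -90*(13 + (-12 - 38)) = -90*(13 - 50) = -90*(-37) = 3330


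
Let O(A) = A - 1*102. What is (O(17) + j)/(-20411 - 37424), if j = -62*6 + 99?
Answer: 358/57835 ≈ 0.0061900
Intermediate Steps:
j = -273 (j = -372 + 99 = -273)
O(A) = -102 + A (O(A) = A - 102 = -102 + A)
(O(17) + j)/(-20411 - 37424) = ((-102 + 17) - 273)/(-20411 - 37424) = (-85 - 273)/(-57835) = -358*(-1/57835) = 358/57835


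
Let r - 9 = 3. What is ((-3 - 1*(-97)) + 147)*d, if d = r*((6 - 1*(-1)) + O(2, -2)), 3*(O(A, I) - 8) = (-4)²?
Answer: 58804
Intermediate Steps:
O(A, I) = 40/3 (O(A, I) = 8 + (⅓)*(-4)² = 8 + (⅓)*16 = 8 + 16/3 = 40/3)
r = 12 (r = 9 + 3 = 12)
d = 244 (d = 12*((6 - 1*(-1)) + 40/3) = 12*((6 + 1) + 40/3) = 12*(7 + 40/3) = 12*(61/3) = 244)
((-3 - 1*(-97)) + 147)*d = ((-3 - 1*(-97)) + 147)*244 = ((-3 + 97) + 147)*244 = (94 + 147)*244 = 241*244 = 58804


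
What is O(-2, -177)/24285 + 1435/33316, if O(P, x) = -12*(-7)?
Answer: 12549173/269693020 ≈ 0.046531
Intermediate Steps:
O(P, x) = 84
O(-2, -177)/24285 + 1435/33316 = 84/24285 + 1435/33316 = 84*(1/24285) + 1435*(1/33316) = 28/8095 + 1435/33316 = 12549173/269693020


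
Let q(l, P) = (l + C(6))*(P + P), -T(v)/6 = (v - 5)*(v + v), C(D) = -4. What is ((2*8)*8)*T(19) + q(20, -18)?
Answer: -409152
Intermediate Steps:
T(v) = -12*v*(-5 + v) (T(v) = -6*(v - 5)*(v + v) = -6*(-5 + v)*2*v = -12*v*(-5 + v))
q(l, P) = 2*P*(-4 + l) (q(l, P) = (l - 4)*(P + P) = (-4 + l)*(2*P) = 2*P*(-4 + l))
((2*8)*8)*T(19) + q(20, -18) = ((2*8)*8)*(12*19*(5 - 1*19)) + 2*(-18)*(-4 + 20) = (16*8)*(12*19*(5 - 19)) + 2*(-18)*16 = 128*(12*19*(-14)) - 576 = 128*(-3192) - 576 = -408576 - 576 = -409152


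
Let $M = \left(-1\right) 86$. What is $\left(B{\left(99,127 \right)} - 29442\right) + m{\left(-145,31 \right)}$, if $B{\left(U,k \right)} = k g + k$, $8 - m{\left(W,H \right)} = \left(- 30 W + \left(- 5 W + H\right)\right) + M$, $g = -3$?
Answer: $-34708$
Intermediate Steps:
$M = -86$
$m{\left(W,H \right)} = 94 - H + 35 W$ ($m{\left(W,H \right)} = 8 - \left(\left(- 30 W + \left(- 5 W + H\right)\right) - 86\right) = 8 - \left(\left(- 30 W + \left(H - 5 W\right)\right) - 86\right) = 8 - \left(\left(H - 35 W\right) - 86\right) = 8 - \left(-86 + H - 35 W\right) = 8 + \left(86 - H + 35 W\right) = 94 - H + 35 W$)
$B{\left(U,k \right)} = - 2 k$ ($B{\left(U,k \right)} = k \left(-3\right) + k = - 3 k + k = - 2 k$)
$\left(B{\left(99,127 \right)} - 29442\right) + m{\left(-145,31 \right)} = \left(\left(-2\right) 127 - 29442\right) + \left(94 - 31 + 35 \left(-145\right)\right) = \left(-254 - 29442\right) - 5012 = -29696 - 5012 = -34708$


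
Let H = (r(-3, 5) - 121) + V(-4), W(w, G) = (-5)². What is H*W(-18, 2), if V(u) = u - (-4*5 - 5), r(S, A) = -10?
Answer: -2750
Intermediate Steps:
W(w, G) = 25
V(u) = 25 + u (V(u) = u - (-20 - 5) = u - 1*(-25) = u + 25 = 25 + u)
H = -110 (H = (-10 - 121) + (25 - 4) = -131 + 21 = -110)
H*W(-18, 2) = -110*25 = -2750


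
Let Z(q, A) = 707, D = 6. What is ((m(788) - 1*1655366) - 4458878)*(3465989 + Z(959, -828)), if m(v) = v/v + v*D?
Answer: -21179831212440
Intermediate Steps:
m(v) = 1 + 6*v (m(v) = v/v + v*6 = 1 + 6*v)
((m(788) - 1*1655366) - 4458878)*(3465989 + Z(959, -828)) = (((1 + 6*788) - 1*1655366) - 4458878)*(3465989 + 707) = (((1 + 4728) - 1655366) - 4458878)*3466696 = ((4729 - 1655366) - 4458878)*3466696 = (-1650637 - 4458878)*3466696 = -6109515*3466696 = -21179831212440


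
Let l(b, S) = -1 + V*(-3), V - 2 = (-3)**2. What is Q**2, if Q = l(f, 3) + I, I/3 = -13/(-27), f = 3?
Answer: 85849/81 ≈ 1059.9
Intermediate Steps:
V = 11 (V = 2 + (-3)**2 = 2 + 9 = 11)
I = 13/9 (I = 3*(-13/(-27)) = 3*(-13*(-1/27)) = 3*(13/27) = 13/9 ≈ 1.4444)
l(b, S) = -34 (l(b, S) = -1 + 11*(-3) = -1 - 33 = -34)
Q = -293/9 (Q = -34 + 13/9 = -293/9 ≈ -32.556)
Q**2 = (-293/9)**2 = 85849/81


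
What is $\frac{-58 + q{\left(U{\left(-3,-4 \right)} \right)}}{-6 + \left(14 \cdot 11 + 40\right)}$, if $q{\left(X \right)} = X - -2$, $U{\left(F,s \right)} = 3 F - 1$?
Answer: $- \frac{33}{94} \approx -0.35106$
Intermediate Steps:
$U{\left(F,s \right)} = -1 + 3 F$
$q{\left(X \right)} = 2 + X$ ($q{\left(X \right)} = X + 2 = 2 + X$)
$\frac{-58 + q{\left(U{\left(-3,-4 \right)} \right)}}{-6 + \left(14 \cdot 11 + 40\right)} = \frac{-58 + \left(2 + \left(-1 + 3 \left(-3\right)\right)\right)}{-6 + \left(14 \cdot 11 + 40\right)} = \frac{-58 + \left(2 - 10\right)}{-6 + \left(154 + 40\right)} = \frac{-58 + \left(2 - 10\right)}{-6 + 194} = \frac{-58 - 8}{188} = \left(-66\right) \frac{1}{188} = - \frac{33}{94}$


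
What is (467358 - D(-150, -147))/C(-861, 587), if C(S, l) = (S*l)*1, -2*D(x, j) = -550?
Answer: -467083/505407 ≈ -0.92417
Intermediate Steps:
D(x, j) = 275 (D(x, j) = -1/2*(-550) = 275)
C(S, l) = S*l
(467358 - D(-150, -147))/C(-861, 587) = (467358 - 1*275)/((-861*587)) = (467358 - 275)/(-505407) = 467083*(-1/505407) = -467083/505407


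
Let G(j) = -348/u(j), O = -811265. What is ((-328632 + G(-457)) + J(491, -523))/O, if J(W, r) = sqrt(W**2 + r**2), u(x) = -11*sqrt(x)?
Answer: 328632/811265 - sqrt(514610)/811265 + 348*I*sqrt(457)/4078229155 ≈ 0.4042 + 1.8242e-6*I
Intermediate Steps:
G(j) = 348/(11*sqrt(j)) (G(j) = -348*(-1/(11*sqrt(j))) = -(-348)/(11*sqrt(j)) = 348/(11*sqrt(j)))
((-328632 + G(-457)) + J(491, -523))/O = ((-328632 + 348/(11*sqrt(-457))) + sqrt(491**2 + (-523)**2))/(-811265) = ((-328632 + 348*(-I*sqrt(457)/457)/11) + sqrt(241081 + 273529))*(-1/811265) = ((-328632 - 348*I*sqrt(457)/5027) + sqrt(514610))*(-1/811265) = (-328632 + sqrt(514610) - 348*I*sqrt(457)/5027)*(-1/811265) = 328632/811265 - sqrt(514610)/811265 + 348*I*sqrt(457)/4078229155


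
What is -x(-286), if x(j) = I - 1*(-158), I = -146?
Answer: -12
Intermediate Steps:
x(j) = 12 (x(j) = -146 - 1*(-158) = -146 + 158 = 12)
-x(-286) = -1*12 = -12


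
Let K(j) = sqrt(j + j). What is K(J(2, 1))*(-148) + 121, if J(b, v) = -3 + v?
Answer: 121 - 296*I ≈ 121.0 - 296.0*I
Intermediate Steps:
K(j) = sqrt(2)*sqrt(j) (K(j) = sqrt(2*j) = sqrt(2)*sqrt(j))
K(J(2, 1))*(-148) + 121 = (sqrt(2)*sqrt(-3 + 1))*(-148) + 121 = (sqrt(2)*sqrt(-2))*(-148) + 121 = (sqrt(2)*(I*sqrt(2)))*(-148) + 121 = (2*I)*(-148) + 121 = -296*I + 121 = 121 - 296*I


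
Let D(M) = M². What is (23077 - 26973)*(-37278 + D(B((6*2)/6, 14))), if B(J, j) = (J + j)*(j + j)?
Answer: -636707696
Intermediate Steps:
B(J, j) = 2*j*(J + j) (B(J, j) = (J + j)*(2*j) = 2*j*(J + j))
(23077 - 26973)*(-37278 + D(B((6*2)/6, 14))) = (23077 - 26973)*(-37278 + (2*14*((6*2)/6 + 14))²) = -3896*(-37278 + (2*14*(12*(⅙) + 14))²) = -3896*(-37278 + (2*14*(2 + 14))²) = -3896*(-37278 + (2*14*16)²) = -3896*(-37278 + 448²) = -3896*(-37278 + 200704) = -3896*163426 = -636707696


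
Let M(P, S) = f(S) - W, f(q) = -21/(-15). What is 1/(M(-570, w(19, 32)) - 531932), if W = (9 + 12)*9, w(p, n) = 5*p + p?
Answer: -5/2660598 ≈ -1.8793e-6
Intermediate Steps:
f(q) = 7/5 (f(q) = -21*(-1/15) = 7/5)
w(p, n) = 6*p
W = 189 (W = 21*9 = 189)
M(P, S) = -938/5 (M(P, S) = 7/5 - 1*189 = 7/5 - 189 = -938/5)
1/(M(-570, w(19, 32)) - 531932) = 1/(-938/5 - 531932) = 1/(-2660598/5) = -5/2660598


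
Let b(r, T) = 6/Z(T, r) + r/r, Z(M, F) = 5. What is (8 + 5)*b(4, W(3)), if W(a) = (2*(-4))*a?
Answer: 143/5 ≈ 28.600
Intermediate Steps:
W(a) = -8*a
b(r, T) = 11/5 (b(r, T) = 6/5 + r/r = 6*(⅕) + 1 = 6/5 + 1 = 11/5)
(8 + 5)*b(4, W(3)) = (8 + 5)*(11/5) = 13*(11/5) = 143/5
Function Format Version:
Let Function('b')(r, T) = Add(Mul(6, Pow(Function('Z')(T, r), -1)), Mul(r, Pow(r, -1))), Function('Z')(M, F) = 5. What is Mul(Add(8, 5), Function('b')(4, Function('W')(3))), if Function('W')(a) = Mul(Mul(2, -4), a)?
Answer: Rational(143, 5) ≈ 28.600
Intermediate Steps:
Function('W')(a) = Mul(-8, a)
Function('b')(r, T) = Rational(11, 5) (Function('b')(r, T) = Add(Mul(6, Pow(5, -1)), Mul(r, Pow(r, -1))) = Add(Mul(6, Rational(1, 5)), 1) = Add(Rational(6, 5), 1) = Rational(11, 5))
Mul(Add(8, 5), Function('b')(4, Function('W')(3))) = Mul(Add(8, 5), Rational(11, 5)) = Mul(13, Rational(11, 5)) = Rational(143, 5)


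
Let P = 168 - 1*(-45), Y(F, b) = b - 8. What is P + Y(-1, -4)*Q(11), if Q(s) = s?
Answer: 81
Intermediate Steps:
Y(F, b) = -8 + b
P = 213 (P = 168 + 45 = 213)
P + Y(-1, -4)*Q(11) = 213 + (-8 - 4)*11 = 213 - 12*11 = 213 - 132 = 81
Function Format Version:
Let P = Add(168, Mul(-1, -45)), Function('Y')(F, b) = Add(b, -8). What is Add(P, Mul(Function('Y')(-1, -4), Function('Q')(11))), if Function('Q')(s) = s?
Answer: 81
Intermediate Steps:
Function('Y')(F, b) = Add(-8, b)
P = 213 (P = Add(168, 45) = 213)
Add(P, Mul(Function('Y')(-1, -4), Function('Q')(11))) = Add(213, Mul(Add(-8, -4), 11)) = Add(213, Mul(-12, 11)) = Add(213, -132) = 81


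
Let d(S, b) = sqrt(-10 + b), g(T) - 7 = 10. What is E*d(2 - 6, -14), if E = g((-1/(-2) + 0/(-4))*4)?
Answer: 34*I*sqrt(6) ≈ 83.283*I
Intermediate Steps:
g(T) = 17 (g(T) = 7 + 10 = 17)
E = 17
E*d(2 - 6, -14) = 17*sqrt(-10 - 14) = 17*sqrt(-24) = 17*(2*I*sqrt(6)) = 34*I*sqrt(6)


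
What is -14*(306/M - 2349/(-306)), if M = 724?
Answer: -348894/3077 ≈ -113.39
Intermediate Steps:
-14*(306/M - 2349/(-306)) = -14*(306/724 - 2349/(-306)) = -14*(306*(1/724) - 2349*(-1/306)) = -14*(153/362 + 261/34) = -14*24921/3077 = -348894/3077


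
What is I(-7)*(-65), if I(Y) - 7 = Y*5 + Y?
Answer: 2275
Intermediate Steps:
I(Y) = 7 + 6*Y (I(Y) = 7 + (Y*5 + Y) = 7 + (5*Y + Y) = 7 + 6*Y)
I(-7)*(-65) = (7 + 6*(-7))*(-65) = (7 - 42)*(-65) = -35*(-65) = 2275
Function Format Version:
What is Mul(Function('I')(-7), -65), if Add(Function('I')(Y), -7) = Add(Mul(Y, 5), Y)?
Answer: 2275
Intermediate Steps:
Function('I')(Y) = Add(7, Mul(6, Y)) (Function('I')(Y) = Add(7, Add(Mul(Y, 5), Y)) = Add(7, Add(Mul(5, Y), Y)) = Add(7, Mul(6, Y)))
Mul(Function('I')(-7), -65) = Mul(Add(7, Mul(6, -7)), -65) = Mul(Add(7, -42), -65) = Mul(-35, -65) = 2275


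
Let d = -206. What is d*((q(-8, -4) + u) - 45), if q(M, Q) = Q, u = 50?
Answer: -206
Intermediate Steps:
d*((q(-8, -4) + u) - 45) = -206*((-4 + 50) - 45) = -206*(46 - 45) = -206*1 = -206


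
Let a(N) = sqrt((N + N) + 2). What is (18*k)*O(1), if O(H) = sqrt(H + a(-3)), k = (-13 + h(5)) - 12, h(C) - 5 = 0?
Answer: -360*sqrt(1 + 2*I) ≈ -457.93 - 283.01*I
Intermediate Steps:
h(C) = 5 (h(C) = 5 + 0 = 5)
k = -20 (k = (-13 + 5) - 12 = -8 - 12 = -20)
a(N) = sqrt(2 + 2*N) (a(N) = sqrt(2*N + 2) = sqrt(2 + 2*N))
O(H) = sqrt(H + 2*I) (O(H) = sqrt(H + sqrt(2 + 2*(-3))) = sqrt(H + sqrt(2 - 6)) = sqrt(H + sqrt(-4)) = sqrt(H + 2*I))
(18*k)*O(1) = (18*(-20))*sqrt(1 + 2*I) = -360*sqrt(1 + 2*I)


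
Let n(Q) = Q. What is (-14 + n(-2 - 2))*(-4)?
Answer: 72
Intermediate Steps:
(-14 + n(-2 - 2))*(-4) = (-14 + (-2 - 2))*(-4) = (-14 - 4)*(-4) = -18*(-4) = 72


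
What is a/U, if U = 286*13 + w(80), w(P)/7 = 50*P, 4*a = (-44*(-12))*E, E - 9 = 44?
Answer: 3498/15859 ≈ 0.22057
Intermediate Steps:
E = 53 (E = 9 + 44 = 53)
a = 6996 (a = (-44*(-12)*53)/4 = (528*53)/4 = (¼)*27984 = 6996)
w(P) = 350*P (w(P) = 7*(50*P) = 350*P)
U = 31718 (U = 286*13 + 350*80 = 3718 + 28000 = 31718)
a/U = 6996/31718 = 6996*(1/31718) = 3498/15859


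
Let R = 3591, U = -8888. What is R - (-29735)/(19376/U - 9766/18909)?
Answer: -38295296271/5149784 ≈ -7436.3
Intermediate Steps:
R - (-29735)/(19376/U - 9766/18909) = 3591 - (-29735)/(19376/(-8888) - 9766/18909) = 3591 - (-29735)/(19376*(-1/8888) - 9766*1/18909) = 3591 - (-29735)/(-2422/1111 - 9766/18909) = 3591 - (-29735)/(-5149784/1909809) = 3591 - (-29735)*(-1909809)/5149784 = 3591 - 1*56788170615/5149784 = 3591 - 56788170615/5149784 = -38295296271/5149784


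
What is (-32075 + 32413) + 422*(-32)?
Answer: -13166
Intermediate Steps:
(-32075 + 32413) + 422*(-32) = 338 - 13504 = -13166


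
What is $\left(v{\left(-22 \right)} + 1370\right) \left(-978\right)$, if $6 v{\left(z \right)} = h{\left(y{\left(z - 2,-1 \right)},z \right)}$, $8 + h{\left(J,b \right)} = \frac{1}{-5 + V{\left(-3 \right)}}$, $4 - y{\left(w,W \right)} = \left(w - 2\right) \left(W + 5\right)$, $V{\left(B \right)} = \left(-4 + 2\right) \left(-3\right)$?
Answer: $-1338719$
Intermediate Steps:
$V{\left(B \right)} = 6$ ($V{\left(B \right)} = \left(-2\right) \left(-3\right) = 6$)
$y{\left(w,W \right)} = 4 - \left(-2 + w\right) \left(5 + W\right)$ ($y{\left(w,W \right)} = 4 - \left(w - 2\right) \left(W + 5\right) = 4 - \left(-2 + w\right) \left(5 + W\right)$)
$h{\left(J,b \right)} = -7$ ($h{\left(J,b \right)} = -8 + \frac{1}{-5 + 6} = -8 + 1^{-1} = -8 + 1 = -7$)
$v{\left(z \right)} = - \frac{7}{6}$ ($v{\left(z \right)} = \frac{1}{6} \left(-7\right) = - \frac{7}{6}$)
$\left(v{\left(-22 \right)} + 1370\right) \left(-978\right) = \left(- \frac{7}{6} + 1370\right) \left(-978\right) = \frac{8213}{6} \left(-978\right) = -1338719$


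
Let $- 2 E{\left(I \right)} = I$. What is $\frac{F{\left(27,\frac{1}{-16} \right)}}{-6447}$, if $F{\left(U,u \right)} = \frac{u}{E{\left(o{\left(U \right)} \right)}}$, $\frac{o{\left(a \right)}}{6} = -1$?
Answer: $\frac{1}{309456} \approx 3.2315 \cdot 10^{-6}$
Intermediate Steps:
$o{\left(a \right)} = -6$ ($o{\left(a \right)} = 6 \left(-1\right) = -6$)
$E{\left(I \right)} = - \frac{I}{2}$
$F{\left(U,u \right)} = \frac{u}{3}$ ($F{\left(U,u \right)} = \frac{u}{\left(- \frac{1}{2}\right) \left(-6\right)} = \frac{u}{3}$)
$\frac{F{\left(27,\frac{1}{-16} \right)}}{-6447} = \frac{\frac{1}{3} \frac{1}{-16}}{-6447} = \frac{1}{3} \left(- \frac{1}{16}\right) \left(- \frac{1}{6447}\right) = \left(- \frac{1}{48}\right) \left(- \frac{1}{6447}\right) = \frac{1}{309456}$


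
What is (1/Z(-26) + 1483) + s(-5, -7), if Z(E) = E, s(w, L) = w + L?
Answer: 38245/26 ≈ 1471.0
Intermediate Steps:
s(w, L) = L + w
(1/Z(-26) + 1483) + s(-5, -7) = (1/(-26) + 1483) + (-7 - 5) = (-1/26 + 1483) - 12 = 38557/26 - 12 = 38245/26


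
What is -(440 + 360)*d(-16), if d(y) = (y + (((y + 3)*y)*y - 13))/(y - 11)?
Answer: -298400/3 ≈ -99467.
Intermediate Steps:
d(y) = (-13 + y + y**2*(3 + y))/(-11 + y) (d(y) = (y + (((3 + y)*y)*y - 13))/(-11 + y) = (y + ((y*(3 + y))*y - 13))/(-11 + y) = (y + (y**2*(3 + y) - 13))/(-11 + y) = (y + (-13 + y**2*(3 + y)))/(-11 + y) = (-13 + y + y**2*(3 + y))/(-11 + y))
-(440 + 360)*d(-16) = -(440 + 360)*(-13 - 16 + (-16)**3 + 3*(-16)**2)/(-11 - 16) = -800*(-13 - 16 - 4096 + 3*256)/(-27) = -800*(-(-13 - 16 - 4096 + 768)/27) = -800*(-1/27*(-3357)) = -800*373/3 = -1*298400/3 = -298400/3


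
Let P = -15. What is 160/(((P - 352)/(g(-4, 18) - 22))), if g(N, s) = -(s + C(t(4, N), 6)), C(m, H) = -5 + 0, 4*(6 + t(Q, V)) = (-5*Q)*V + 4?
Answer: 5600/367 ≈ 15.259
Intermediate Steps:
t(Q, V) = -5 - 5*Q*V/4 (t(Q, V) = -6 + ((-5*Q)*V + 4)/4 = -6 + (-5*Q*V + 4)/4 = -6 + (4 - 5*Q*V)/4 = -6 + (1 - 5*Q*V/4) = -5 - 5*Q*V/4)
C(m, H) = -5
g(N, s) = 5 - s (g(N, s) = -(s - 5) = -(-5 + s) = 5 - s)
160/(((P - 352)/(g(-4, 18) - 22))) = 160/(((-15 - 352)/((5 - 1*18) - 22))) = 160/((-367/((5 - 18) - 22))) = 160/((-367/(-13 - 22))) = 160/((-367/(-35))) = 160/((-367*(-1/35))) = 160/(367/35) = 160*(35/367) = 5600/367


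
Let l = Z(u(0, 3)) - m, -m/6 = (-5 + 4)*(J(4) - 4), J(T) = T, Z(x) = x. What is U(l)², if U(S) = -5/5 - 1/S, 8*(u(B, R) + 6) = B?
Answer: 25/36 ≈ 0.69444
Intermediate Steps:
u(B, R) = -6 + B/8
m = 0 (m = -6*(-5 + 4)*(4 - 4) = -(-6)*0 = -6*0 = 0)
l = -6 (l = (-6 + (⅛)*0) - 1*0 = (-6 + 0) + 0 = -6 + 0 = -6)
U(S) = -1 - 1/S (U(S) = -5*⅕ - 1/S = -1 - 1/S)
U(l)² = ((-1 - 1*(-6))/(-6))² = (-(-1 + 6)/6)² = (-⅙*5)² = (-⅚)² = 25/36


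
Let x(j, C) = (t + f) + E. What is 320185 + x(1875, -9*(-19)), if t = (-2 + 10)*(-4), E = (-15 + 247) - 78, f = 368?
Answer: 320675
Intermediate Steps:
E = 154 (E = 232 - 78 = 154)
t = -32 (t = 8*(-4) = -32)
x(j, C) = 490 (x(j, C) = (-32 + 368) + 154 = 336 + 154 = 490)
320185 + x(1875, -9*(-19)) = 320185 + 490 = 320675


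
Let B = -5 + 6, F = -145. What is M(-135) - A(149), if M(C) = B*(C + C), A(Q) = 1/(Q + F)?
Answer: -1081/4 ≈ -270.25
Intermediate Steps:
B = 1
A(Q) = 1/(-145 + Q) (A(Q) = 1/(Q - 145) = 1/(-145 + Q))
M(C) = 2*C (M(C) = 1*(C + C) = 1*(2*C) = 2*C)
M(-135) - A(149) = 2*(-135) - 1/(-145 + 149) = -270 - 1/4 = -1081/4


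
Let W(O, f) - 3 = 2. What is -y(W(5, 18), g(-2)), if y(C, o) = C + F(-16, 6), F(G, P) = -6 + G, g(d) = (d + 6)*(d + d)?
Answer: 17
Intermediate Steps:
W(O, f) = 5 (W(O, f) = 3 + 2 = 5)
g(d) = 2*d*(6 + d) (g(d) = (6 + d)*(2*d) = 2*d*(6 + d))
y(C, o) = -22 + C (y(C, o) = C + (-6 - 16) = C - 22 = -22 + C)
-y(W(5, 18), g(-2)) = -(-22 + 5) = -1*(-17) = 17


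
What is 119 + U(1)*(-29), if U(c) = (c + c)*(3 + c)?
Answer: -113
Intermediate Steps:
U(c) = 2*c*(3 + c) (U(c) = (2*c)*(3 + c) = 2*c*(3 + c))
119 + U(1)*(-29) = 119 + (2*1*(3 + 1))*(-29) = 119 + (2*1*4)*(-29) = 119 + 8*(-29) = 119 - 232 = -113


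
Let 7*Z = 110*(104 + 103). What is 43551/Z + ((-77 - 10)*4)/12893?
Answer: 435844149/32619290 ≈ 13.362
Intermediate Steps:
Z = 22770/7 (Z = (110*(104 + 103))/7 = (110*207)/7 = (1/7)*22770 = 22770/7 ≈ 3252.9)
43551/Z + ((-77 - 10)*4)/12893 = 43551/(22770/7) + ((-77 - 10)*4)/12893 = 43551*(7/22770) - 87*4*(1/12893) = 33873/2530 - 348*1/12893 = 33873/2530 - 348/12893 = 435844149/32619290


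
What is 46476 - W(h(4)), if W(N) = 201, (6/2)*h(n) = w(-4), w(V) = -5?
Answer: 46275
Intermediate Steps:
h(n) = -5/3 (h(n) = (⅓)*(-5) = -5/3)
46476 - W(h(4)) = 46476 - 1*201 = 46476 - 201 = 46275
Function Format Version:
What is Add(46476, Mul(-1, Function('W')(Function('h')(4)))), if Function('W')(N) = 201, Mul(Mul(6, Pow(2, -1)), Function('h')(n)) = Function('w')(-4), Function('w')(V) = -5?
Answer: 46275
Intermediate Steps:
Function('h')(n) = Rational(-5, 3) (Function('h')(n) = Mul(Rational(1, 3), -5) = Rational(-5, 3))
Add(46476, Mul(-1, Function('W')(Function('h')(4)))) = Add(46476, Mul(-1, 201)) = Add(46476, -201) = 46275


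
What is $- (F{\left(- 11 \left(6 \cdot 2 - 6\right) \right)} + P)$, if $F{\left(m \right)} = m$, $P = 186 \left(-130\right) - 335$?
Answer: $24581$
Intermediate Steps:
$P = -24515$ ($P = -24180 - 335 = -24515$)
$- (F{\left(- 11 \left(6 \cdot 2 - 6\right) \right)} + P) = - (- 11 \left(6 \cdot 2 - 6\right) - 24515) = - (- 11 \left(12 - 6\right) - 24515) = - (\left(-11\right) 6 - 24515) = - (-66 - 24515) = \left(-1\right) \left(-24581\right) = 24581$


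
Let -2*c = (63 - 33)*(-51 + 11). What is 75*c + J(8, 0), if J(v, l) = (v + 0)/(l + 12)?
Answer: 135002/3 ≈ 45001.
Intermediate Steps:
J(v, l) = v/(12 + l)
c = 600 (c = -(63 - 33)*(-51 + 11)/2 = -15*(-40) = -½*(-1200) = 600)
75*c + J(8, 0) = 75*600 + 8/(12 + 0) = 45000 + 8/12 = 45000 + 8*(1/12) = 45000 + ⅔ = 135002/3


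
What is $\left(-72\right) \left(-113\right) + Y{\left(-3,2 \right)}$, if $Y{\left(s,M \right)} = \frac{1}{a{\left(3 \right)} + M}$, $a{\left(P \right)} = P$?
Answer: $\frac{40681}{5} \approx 8136.2$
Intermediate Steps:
$Y{\left(s,M \right)} = \frac{1}{3 + M}$
$\left(-72\right) \left(-113\right) + Y{\left(-3,2 \right)} = \left(-72\right) \left(-113\right) + \frac{1}{3 + 2} = 8136 + \frac{1}{5} = \frac{40681}{5}$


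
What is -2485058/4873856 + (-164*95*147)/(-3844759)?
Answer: 803974165769/9369400860352 ≈ 0.085809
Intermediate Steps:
-2485058/4873856 + (-164*95*147)/(-3844759) = -2485058*1/4873856 - 15580*147*(-1/3844759) = -1242529/2436928 - 2290260*(-1/3844759) = -1242529/2436928 + 2290260/3844759 = 803974165769/9369400860352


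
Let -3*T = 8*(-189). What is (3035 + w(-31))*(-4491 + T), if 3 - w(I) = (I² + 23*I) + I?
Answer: -11247327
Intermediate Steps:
T = 504 (T = -8*(-189)/3 = -⅓*(-1512) = 504)
w(I) = 3 - I² - 24*I (w(I) = 3 - ((I² + 23*I) + I) = 3 - (I² + 24*I) = 3 + (-I² - 24*I) = 3 - I² - 24*I)
(3035 + w(-31))*(-4491 + T) = (3035 + (3 - 1*(-31)² - 24*(-31)))*(-4491 + 504) = (3035 + (3 - 1*961 + 744))*(-3987) = (3035 + (3 - 961 + 744))*(-3987) = (3035 - 214)*(-3987) = 2821*(-3987) = -11247327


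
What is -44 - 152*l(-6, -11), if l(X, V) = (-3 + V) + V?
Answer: 3756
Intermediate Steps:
l(X, V) = -3 + 2*V
-44 - 152*l(-6, -11) = -44 - 152*(-3 + 2*(-11)) = -44 - 152*(-3 - 22) = -44 - 152*(-25) = -44 + 3800 = 3756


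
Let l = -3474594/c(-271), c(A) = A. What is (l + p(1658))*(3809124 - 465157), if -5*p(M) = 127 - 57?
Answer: 11606240663600/271 ≈ 4.2827e+10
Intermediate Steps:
p(M) = -14 (p(M) = -(127 - 57)/5 = -1/5*70 = -14)
l = 3474594/271 (l = -3474594/(-271) = -3474594*(-1/271) = 3474594/271 ≈ 12821.)
(l + p(1658))*(3809124 - 465157) = (3474594/271 - 14)*(3809124 - 465157) = (3470800/271)*3343967 = 11606240663600/271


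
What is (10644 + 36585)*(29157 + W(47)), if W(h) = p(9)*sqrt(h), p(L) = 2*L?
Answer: 1377055953 + 850122*sqrt(47) ≈ 1.3829e+9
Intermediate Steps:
W(h) = 18*sqrt(h) (W(h) = (2*9)*sqrt(h) = 18*sqrt(h))
(10644 + 36585)*(29157 + W(47)) = (10644 + 36585)*(29157 + 18*sqrt(47)) = 47229*(29157 + 18*sqrt(47)) = 1377055953 + 850122*sqrt(47)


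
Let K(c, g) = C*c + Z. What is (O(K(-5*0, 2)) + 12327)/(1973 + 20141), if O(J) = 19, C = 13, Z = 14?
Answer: 6173/11057 ≈ 0.55829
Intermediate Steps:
K(c, g) = 14 + 13*c (K(c, g) = 13*c + 14 = 14 + 13*c)
(O(K(-5*0, 2)) + 12327)/(1973 + 20141) = (19 + 12327)/(1973 + 20141) = 12346/22114 = 12346*(1/22114) = 6173/11057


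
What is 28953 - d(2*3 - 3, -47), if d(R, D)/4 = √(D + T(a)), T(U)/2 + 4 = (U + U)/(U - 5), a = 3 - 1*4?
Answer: 28953 - 4*I*√489/3 ≈ 28953.0 - 29.484*I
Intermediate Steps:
a = -1 (a = 3 - 4 = -1)
T(U) = -8 + 4*U/(-5 + U) (T(U) = -8 + 2*((U + U)/(U - 5)) = -8 + 2*((2*U)/(-5 + U)) = -8 + 2*(2*U/(-5 + U)) = -8 + 4*U/(-5 + U))
d(R, D) = 4*√(-22/3 + D) (d(R, D) = 4*√(D + 4*(10 - 1*(-1))/(-5 - 1)) = 4*√(D + 4*(10 + 1)/(-6)) = 4*√(D + 4*(-⅙)*11) = 4*√(D - 22/3) = 4*√(-22/3 + D))
28953 - d(2*3 - 3, -47) = 28953 - 4*√(-66 + 9*(-47))/3 = 28953 - 4*√(-66 - 423)/3 = 28953 - 4*√(-489)/3 = 28953 - 4*I*√489/3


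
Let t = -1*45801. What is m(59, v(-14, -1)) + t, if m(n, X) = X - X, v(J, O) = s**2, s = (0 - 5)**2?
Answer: -45801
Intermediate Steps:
s = 25 (s = (-5)**2 = 25)
v(J, O) = 625 (v(J, O) = 25**2 = 625)
m(n, X) = 0
t = -45801
m(59, v(-14, -1)) + t = 0 - 45801 = -45801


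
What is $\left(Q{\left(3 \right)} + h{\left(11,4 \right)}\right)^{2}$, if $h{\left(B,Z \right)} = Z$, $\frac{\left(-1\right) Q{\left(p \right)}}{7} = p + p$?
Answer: $1444$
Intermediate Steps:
$Q{\left(p \right)} = - 14 p$ ($Q{\left(p \right)} = - 7 \left(p + p\right) = - 7 \cdot 2 p = - 14 p$)
$\left(Q{\left(3 \right)} + h{\left(11,4 \right)}\right)^{2} = \left(\left(-14\right) 3 + 4\right)^{2} = \left(-42 + 4\right)^{2} = \left(-38\right)^{2} = 1444$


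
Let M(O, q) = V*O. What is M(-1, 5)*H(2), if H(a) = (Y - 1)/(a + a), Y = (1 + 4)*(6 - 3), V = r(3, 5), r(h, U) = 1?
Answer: -7/2 ≈ -3.5000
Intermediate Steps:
V = 1
Y = 15 (Y = 5*3 = 15)
M(O, q) = O (M(O, q) = 1*O = O)
H(a) = 7/a (H(a) = (15 - 1)/(a + a) = 14/((2*a)) = 14*(1/(2*a)) = 7/a)
M(-1, 5)*H(2) = -7/2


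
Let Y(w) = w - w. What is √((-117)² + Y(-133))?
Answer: 117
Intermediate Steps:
Y(w) = 0
√((-117)² + Y(-133)) = √((-117)² + 0) = √(13689 + 0) = √13689 = 117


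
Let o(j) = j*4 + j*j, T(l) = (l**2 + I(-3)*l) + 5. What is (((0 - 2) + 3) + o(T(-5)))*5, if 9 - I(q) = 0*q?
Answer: 830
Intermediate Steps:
I(q) = 9 (I(q) = 9 - 0*q = 9 - 1*0 = 9 + 0 = 9)
T(l) = 5 + l**2 + 9*l (T(l) = (l**2 + 9*l) + 5 = 5 + l**2 + 9*l)
o(j) = j**2 + 4*j (o(j) = 4*j + j**2 = j**2 + 4*j)
(((0 - 2) + 3) + o(T(-5)))*5 = (((0 - 2) + 3) + (5 + (-5)**2 + 9*(-5))*(4 + (5 + (-5)**2 + 9*(-5))))*5 = ((-2 + 3) + (5 + 25 - 45)*(4 + (5 + 25 - 45)))*5 = (1 - 15*(4 - 15))*5 = (1 - 15*(-11))*5 = (1 + 165)*5 = 166*5 = 830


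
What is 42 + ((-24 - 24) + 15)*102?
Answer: -3324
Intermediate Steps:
42 + ((-24 - 24) + 15)*102 = 42 + (-48 + 15)*102 = 42 - 33*102 = 42 - 3366 = -3324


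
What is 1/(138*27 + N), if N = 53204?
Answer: 1/56930 ≈ 1.7565e-5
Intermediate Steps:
1/(138*27 + N) = 1/(138*27 + 53204) = 1/(3726 + 53204) = 1/56930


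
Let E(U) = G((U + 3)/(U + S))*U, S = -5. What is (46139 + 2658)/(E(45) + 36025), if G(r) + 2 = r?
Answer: 48797/35989 ≈ 1.3559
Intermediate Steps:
G(r) = -2 + r
E(U) = U*(-2 + (3 + U)/(-5 + U)) (E(U) = (-2 + (U + 3)/(U - 5))*U = (-2 + (3 + U)/(-5 + U))*U = U*(-2 + (3 + U)/(-5 + U)))
(46139 + 2658)/(E(45) + 36025) = (46139 + 2658)/(45*(13 - 1*45)/(-5 + 45) + 36025) = 48797/(45*(13 - 45)/40 + 36025) = 48797/(45*(1/40)*(-32) + 36025) = 48797/(-36 + 36025) = 48797/35989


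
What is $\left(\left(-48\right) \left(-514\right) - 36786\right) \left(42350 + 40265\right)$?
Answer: $-1000798110$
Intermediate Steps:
$\left(\left(-48\right) \left(-514\right) - 36786\right) \left(42350 + 40265\right) = \left(24672 - 36786\right) 82615 = \left(-12114\right) 82615 = -1000798110$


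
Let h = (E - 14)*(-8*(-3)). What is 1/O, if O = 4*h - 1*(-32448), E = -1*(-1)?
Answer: 1/31200 ≈ 3.2051e-5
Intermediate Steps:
E = 1
h = -312 (h = (1 - 14)*(-8*(-3)) = -13*24 = -312)
O = 31200 (O = 4*(-312) - 1*(-32448) = -1248 + 32448 = 31200)
1/O = 1/31200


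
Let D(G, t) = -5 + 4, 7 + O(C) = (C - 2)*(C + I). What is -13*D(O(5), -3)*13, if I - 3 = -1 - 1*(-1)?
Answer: 169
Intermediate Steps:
I = 3 (I = 3 + (-1 - 1*(-1)) = 3 + (-1 + 1) = 3 + 0 = 3)
O(C) = -7 + (-2 + C)*(3 + C) (O(C) = -7 + (C - 2)*(C + 3) = -7 + (-2 + C)*(3 + C))
D(G, t) = -1
-13*D(O(5), -3)*13 = -13*(-1)*13 = 13*13 = 169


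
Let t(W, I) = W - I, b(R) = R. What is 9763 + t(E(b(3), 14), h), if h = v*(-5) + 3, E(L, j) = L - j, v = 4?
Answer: 9769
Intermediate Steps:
h = -17 (h = 4*(-5) + 3 = -20 + 3 = -17)
9763 + t(E(b(3), 14), h) = 9763 + ((3 - 1*14) - 1*(-17)) = 9763 + ((3 - 14) + 17) = 9763 + (-11 + 17) = 9763 + 6 = 9769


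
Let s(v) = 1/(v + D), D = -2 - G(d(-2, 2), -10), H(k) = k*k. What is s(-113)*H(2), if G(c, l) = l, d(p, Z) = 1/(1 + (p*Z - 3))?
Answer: -4/105 ≈ -0.038095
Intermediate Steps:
d(p, Z) = 1/(-2 + Z*p) (d(p, Z) = 1/(1 + (Z*p - 3)) = 1/(1 + (-3 + Z*p)) = 1/(-2 + Z*p))
H(k) = k²
D = 8 (D = -2 - 1*(-10) = -2 + 10 = 8)
s(v) = 1/(8 + v) (s(v) = 1/(v + 8) = 1/(8 + v))
s(-113)*H(2) = 2²/(8 - 113) = 4/(-105) = -1/105*4 = -4/105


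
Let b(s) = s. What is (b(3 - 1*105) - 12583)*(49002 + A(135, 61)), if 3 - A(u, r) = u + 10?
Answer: -619789100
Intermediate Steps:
A(u, r) = -7 - u (A(u, r) = 3 - (u + 10) = 3 - (10 + u) = 3 + (-10 - u) = -7 - u)
(b(3 - 1*105) - 12583)*(49002 + A(135, 61)) = ((3 - 1*105) - 12583)*(49002 + (-7 - 1*135)) = ((3 - 105) - 12583)*(49002 + (-7 - 135)) = (-102 - 12583)*(49002 - 142) = -12685*48860 = -619789100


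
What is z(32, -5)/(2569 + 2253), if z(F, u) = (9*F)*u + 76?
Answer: -682/2411 ≈ -0.28287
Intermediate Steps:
z(F, u) = 76 + 9*F*u (z(F, u) = 9*F*u + 76 = 76 + 9*F*u)
z(32, -5)/(2569 + 2253) = (76 + 9*32*(-5))/(2569 + 2253) = (76 - 1440)/4822 = -1364*1/4822 = -682/2411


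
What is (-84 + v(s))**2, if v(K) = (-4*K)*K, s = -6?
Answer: 51984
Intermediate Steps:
v(K) = -4*K**2
(-84 + v(s))**2 = (-84 - 4*(-6)**2)**2 = (-84 - 4*36)**2 = (-84 - 144)**2 = (-228)**2 = 51984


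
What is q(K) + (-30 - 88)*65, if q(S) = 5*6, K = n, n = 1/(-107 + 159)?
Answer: -7640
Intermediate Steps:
n = 1/52 ≈ 0.019231
K = 1/52 ≈ 0.019231
q(S) = 30
q(K) + (-30 - 88)*65 = 30 + (-30 - 88)*65 = 30 - 118*65 = 30 - 7670 = -7640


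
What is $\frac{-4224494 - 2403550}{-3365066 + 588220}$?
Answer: $\frac{3314022}{1388423} \approx 2.3869$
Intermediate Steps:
$\frac{-4224494 - 2403550}{-3365066 + 588220} = - \frac{6628044}{-2776846} = \left(-6628044\right) \left(- \frac{1}{2776846}\right) = \frac{3314022}{1388423}$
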